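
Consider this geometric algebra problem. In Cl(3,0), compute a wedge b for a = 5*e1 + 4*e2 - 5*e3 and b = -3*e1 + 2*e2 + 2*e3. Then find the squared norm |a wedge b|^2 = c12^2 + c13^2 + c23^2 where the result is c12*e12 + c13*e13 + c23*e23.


a wedge b = (a1*b2 - a2*b1)*e12 + (a1*b3 - a3*b1)*e13 + (a2*b3 - a3*b2)*e23
e12 coeff: 5*2 - 4*(-3) = 10 - (-12) = 22
e13 coeff: 5*2 - (-5)*(-3) = 10 - 15 = -5
e23 coeff: 4*2 - (-5)*2 = 8 - (-10) = 18
|a wedge b|^2 = 22^2 + (-5)^2 + 18^2
= 484 + 25 + 324
= 833


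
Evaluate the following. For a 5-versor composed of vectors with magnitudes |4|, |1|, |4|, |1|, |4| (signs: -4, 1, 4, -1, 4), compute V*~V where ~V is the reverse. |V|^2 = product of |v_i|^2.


Each vector v_i has |v_i|^2 = s_i^2
Squared scales: (-4)^2 = 16, 1^2 = 1, 4^2 = 16, (-1)^2 = 1, 4^2 = 16
|V|^2 = 16 * 1 * 16 * 1 * 16
= 4096


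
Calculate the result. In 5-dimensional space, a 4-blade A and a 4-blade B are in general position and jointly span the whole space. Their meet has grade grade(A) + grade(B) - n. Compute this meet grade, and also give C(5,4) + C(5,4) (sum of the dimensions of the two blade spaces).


Meet grade = grade(A) + grade(B) - n
= 4 + 4 - 5 = 3
C(5,4) = 5
C(5,4) = 5
dim_A + dim_B = 5 + 5 = 10


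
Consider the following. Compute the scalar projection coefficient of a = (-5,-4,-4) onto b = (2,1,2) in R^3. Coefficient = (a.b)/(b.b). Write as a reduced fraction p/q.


Projection coefficient = (a . b) / (b . b)
a . b = (-5)*2 + (-4)*1 + (-4)*2
= -10 + (-4) + (-8) = -22
b . b = 2^2 + 1^2 + 2^2
= 4 + 1 + 4 = 9
Coefficient = -22/9
In lowest terms: -22/9


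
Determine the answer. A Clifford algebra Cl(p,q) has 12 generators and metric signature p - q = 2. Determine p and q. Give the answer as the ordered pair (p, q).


We need p + q = 12 and p - q = 2.
Adding: 2p = 12 + 2 = 14, so p = 7.
Then q = 12 - 7 = 5.
(p, q) = (7, 5)


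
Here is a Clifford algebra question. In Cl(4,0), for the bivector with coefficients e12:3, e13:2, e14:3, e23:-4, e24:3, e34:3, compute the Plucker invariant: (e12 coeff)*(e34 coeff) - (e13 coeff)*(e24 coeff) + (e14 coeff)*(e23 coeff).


Plucker relation: af - be + cd
a*f = 3*3 = 9
b*e = 2*3 = 6
c*d = 3*(-4) = -12
af - be + cd = 9 - 6 + (-12)
= -9


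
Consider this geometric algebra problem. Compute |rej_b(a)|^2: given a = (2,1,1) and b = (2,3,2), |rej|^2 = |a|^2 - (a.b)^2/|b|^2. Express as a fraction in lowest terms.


|a|^2 = 2^2 + 1^2 + 1^2 = 6
|b|^2 = 2^2 + 3^2 + 2^2 = 17
a . b = 2*2 + 1*3 + 1*2 = 9
(a.b)^2 = 9^2 = 81
|rej|^2 = 6 - 81/17
= (102 - 81)/17
= 21/17
In lowest terms: 21/17


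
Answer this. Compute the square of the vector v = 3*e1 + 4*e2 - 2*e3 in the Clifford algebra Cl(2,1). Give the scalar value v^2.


v^2 = sum of c_i^2 * e_i^2
Positive signature terms (e_i^2 = +1): 3^2 + 4^2 = 25
Negative signature terms (e_j^2 = -1): (-2)^2 = 4
v^2 = 25 - 4 = 21


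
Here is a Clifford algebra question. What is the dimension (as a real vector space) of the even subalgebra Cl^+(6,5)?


Even subalgebra dimension = 2^(n-1)
n = 6 + 5 = 11
2^(11 - 1) = 2^10 = 1024
Verification: sum of C(11,k) for even k = 1 + 55 + 330 + 462 + 165 + 11 = 1024
Result = 1024


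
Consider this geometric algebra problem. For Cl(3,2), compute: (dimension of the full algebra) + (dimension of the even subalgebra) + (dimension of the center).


n = 3 + 2 = 5
Total dim = 2^5 = 32
Even subalgebra dim = 2^4 = 16
n is odd, so center dim = 2
Sum = 32 + 16 + 2 = 50


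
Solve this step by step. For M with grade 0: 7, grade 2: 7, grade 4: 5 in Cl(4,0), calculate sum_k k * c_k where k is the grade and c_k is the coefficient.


Grade-weighted sum = sum of grade_k * coefficient_k
0*7 = 0
2*7 = 14
4*5 = 20
Total = 0 + 14 + 20 = 34


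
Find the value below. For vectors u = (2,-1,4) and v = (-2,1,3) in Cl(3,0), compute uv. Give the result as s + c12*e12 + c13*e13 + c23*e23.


In Cl(3,0): e_i^2 = 1, e_ie_j = -e_je_i for i != j.
Scalar part = u . v = 2*(-2) + (-1)*1 + 4*3
= -4 + (-1) + 12 = 7
e12 coeff = 2*1 - (-1)*(-2) = 2 - 2 = 0
e13 coeff = 2*3 - 4*(-2) = 6 - (-8) = 14
e23 coeff = (-1)*3 - 4*1 = -3 - 4 = -7
uv = 7 + 0*e12 + 14*e13 - 7*e23


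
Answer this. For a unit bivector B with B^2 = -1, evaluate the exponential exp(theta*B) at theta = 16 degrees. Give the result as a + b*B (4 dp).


For a unit bivector B with B^2 = -1, the exponential series gives
e^(theta*B) = cos(theta) + sin(theta)*B (the GA analogue of Euler's formula).
theta = 16 degrees = 0.279253 rad
cos(16 deg) = 0.9613
sin(16 deg) = 0.2756
exp(theta*B) = 0.9613 + 0.2756*B


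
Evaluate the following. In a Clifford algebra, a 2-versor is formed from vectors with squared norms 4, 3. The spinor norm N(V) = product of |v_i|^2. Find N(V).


Spinor norm N(V) = |v1|^2 * |v2|^2 * ... * |v2|^2
= 4 * 3
Running product: 4, 12
N(V) = 12


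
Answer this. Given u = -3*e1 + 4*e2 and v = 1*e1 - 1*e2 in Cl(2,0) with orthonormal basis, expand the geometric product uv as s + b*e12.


Expand: (-3*e1 + 4*e2)(1*e1 - 1*e2)
= (-3)*1*e1e1 + (-3)*(-1)*e1e2 + 4*1*e2e1 + 4*(-1)*e2e2
Using e1^2 = e2^2 = 1, e2e1 = -e1e2:
Scalar part s = (-3)*1 + 4*(-1) = -3 + (-4) = -7
Bivector part b = (-3)*(-1) - 4*1 = 3 - 4 = -1
uv = -7 - 1*e12


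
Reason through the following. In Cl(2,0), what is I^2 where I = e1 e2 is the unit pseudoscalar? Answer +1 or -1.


The pseudoscalar I = e1...e_n (product of all n generators) of Cl(p,q) satisfies I^2 = (-1)^(q + n(n-1)/2).
p = 2, q = 0, n = p + q = 2
n(n-1)/2 = 2 * 1 / 2 = 1
Exponent = q + n(n-1)/2 = 0 + 1 = 1
I^2 = (-1)^1 = -1


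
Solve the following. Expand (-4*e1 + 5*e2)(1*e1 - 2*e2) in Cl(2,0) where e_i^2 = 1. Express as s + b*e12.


Expand: (-4*e1 + 5*e2)(1*e1 - 2*e2)
= (-4)*1*e1e1 + (-4)*(-2)*e1e2 + 5*1*e2e1 + 5*(-2)*e2e2
Using e1^2 = e2^2 = 1, e2e1 = -e1e2:
Scalar part s = (-4)*1 + 5*(-2) = -4 + (-10) = -14
Bivector part b = (-4)*(-2) - 5*1 = 8 - 5 = 3
uv = -14 + 3*e12


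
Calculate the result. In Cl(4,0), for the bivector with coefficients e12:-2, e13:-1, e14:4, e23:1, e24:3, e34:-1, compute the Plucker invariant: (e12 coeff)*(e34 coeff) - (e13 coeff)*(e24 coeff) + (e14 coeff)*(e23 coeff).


Plucker relation: af - be + cd
a*f = (-2)*(-1) = 2
b*e = (-1)*3 = -3
c*d = 4*1 = 4
af - be + cd = 2 - (-3) + 4
= 9


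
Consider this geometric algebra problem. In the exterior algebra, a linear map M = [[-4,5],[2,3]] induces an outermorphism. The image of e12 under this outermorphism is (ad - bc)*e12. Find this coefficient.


The outermorphism of a linear map f sends e1^e2 to f(e1)^f(e2).
f(e1) = -4*e1 + 2*e2
f(e2) = 5*e1 + 3*e2
f(e1) ^ f(e2) = (-4*e1 + 2*e2) ^ (5*e1 + 3*e2)
= (-4)*3*e12 + 2*5*e21
= (-12 - 10)*e12
= -22*e12
Coefficient = -22


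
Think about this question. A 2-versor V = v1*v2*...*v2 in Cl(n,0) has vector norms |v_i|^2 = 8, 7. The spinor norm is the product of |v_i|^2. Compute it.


Spinor norm N(V) = |v1|^2 * |v2|^2 * ... * |v2|^2
= 8 * 7
Running product: 8, 56
N(V) = 56


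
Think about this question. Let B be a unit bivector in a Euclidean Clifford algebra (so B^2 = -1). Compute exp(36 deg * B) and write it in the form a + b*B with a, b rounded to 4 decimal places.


For a unit bivector B with B^2 = -1, the exponential series gives
e^(theta*B) = cos(theta) + sin(theta)*B (the GA analogue of Euler's formula).
theta = 36 degrees = 0.628319 rad
cos(36 deg) = 0.8090
sin(36 deg) = 0.5878
exp(theta*B) = 0.8090 + 0.5878*B


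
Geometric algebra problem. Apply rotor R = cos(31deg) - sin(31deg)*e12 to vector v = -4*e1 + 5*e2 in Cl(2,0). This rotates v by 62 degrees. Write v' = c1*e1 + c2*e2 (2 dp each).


Rotor R = cos(31deg) - sin(31deg)*e12
Rotation angle theta = 2 * 31 = 62 degrees
v' = R*v*~R rotates v by theta.
cos(62deg) = 0.4695, sin(62deg) = 0.8829
v'_1 = -4*cos(62deg) - 5*sin(62deg)
= -4*0.4695 - 5*0.8829
= -6.29
v'_2 = -4*sin(62deg) + 5*cos(62deg)
= -4*0.8829 + 5*0.4695
= -1.18
v' = -6.29*e1 - 1.18*e2


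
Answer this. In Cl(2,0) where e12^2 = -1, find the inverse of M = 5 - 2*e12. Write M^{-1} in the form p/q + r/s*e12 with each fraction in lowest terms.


M = 5 - 2*e12, where e12^2 = -1.
Since M commutes with its reverse ~M = a - b*e12, M * ~M = a^2 - b^2*e12^2 = a^2 + b^2.
So M^{-1} = ~M / (a^2 + b^2) = (a - b*e12)/(a^2 + b^2).
a^2 + b^2 = 25 + 4 = 29
Scalar part = 5/29 = 5/29
Bivector coeff = 2/29 = 2/29
M^{-1} = 5/29 + 2/29*e12


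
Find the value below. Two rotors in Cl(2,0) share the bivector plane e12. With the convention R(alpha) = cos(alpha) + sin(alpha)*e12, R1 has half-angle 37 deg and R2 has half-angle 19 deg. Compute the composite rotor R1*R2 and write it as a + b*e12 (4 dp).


Same-plane rotors commute and their half-angles add:
R1*R2 = cos(a1 + a2) + sin(a1 + a2)*e12.
a1 + a2 = 37 + 19 = 56 deg
cos(56 deg) = 0.5592
sin(56 deg) = 0.8290
R1*R2 = 0.5592 + 0.8290*e12


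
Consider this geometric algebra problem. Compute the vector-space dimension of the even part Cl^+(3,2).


Even subalgebra dimension = 2^(n-1)
n = 3 + 2 = 5
2^(5 - 1) = 2^4 = 16
Verification: sum of C(5,k) for even k = 1 + 10 + 5 = 16
Result = 16


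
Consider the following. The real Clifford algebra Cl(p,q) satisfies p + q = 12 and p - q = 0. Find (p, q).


We need p + q = 12 and p - q = 0.
Adding: 2p = 12 + 0 = 12, so p = 6.
Then q = 12 - 6 = 6.
(p, q) = (6, 6)


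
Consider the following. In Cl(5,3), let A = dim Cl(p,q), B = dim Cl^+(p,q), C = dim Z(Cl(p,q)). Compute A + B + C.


n = 5 + 3 = 8
Total dim = 2^8 = 256
Even subalgebra dim = 2^7 = 128
n is even, so center dim = 1
Sum = 256 + 128 + 1 = 385


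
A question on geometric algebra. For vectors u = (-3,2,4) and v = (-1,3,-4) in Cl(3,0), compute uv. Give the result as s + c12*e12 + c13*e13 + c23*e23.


In Cl(3,0): e_i^2 = 1, e_ie_j = -e_je_i for i != j.
Scalar part = u . v = (-3)*(-1) + 2*3 + 4*(-4)
= 3 + 6 + (-16) = -7
e12 coeff = (-3)*3 - 2*(-1) = -9 - (-2) = -7
e13 coeff = (-3)*(-4) - 4*(-1) = 12 - (-4) = 16
e23 coeff = 2*(-4) - 4*3 = -8 - 12 = -20
uv = -7 - 7*e12 + 16*e13 - 20*e23


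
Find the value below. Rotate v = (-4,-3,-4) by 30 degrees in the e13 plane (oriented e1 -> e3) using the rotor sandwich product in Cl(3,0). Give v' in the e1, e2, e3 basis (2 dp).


Rotor R = cos(15deg) - sin(15deg)*e13
Rotation angle theta = 2 * 15 = 30 degrees in the e13 plane (e1 -> e3).
The component perpendicular to the plane (e2) is invariant: v'_2 = v2 = -3.00
cos(30deg) = 0.8660, sin(30deg) = 0.5000
v'_1 = v1*cos(theta) - v3*sin(theta) = -4*0.8660 - (-4)*0.5000 = -1.46
v'_3 = v1*sin(theta) + v3*cos(theta) = -4*0.5000 + (-4)*0.8660 = -5.46
v' = -1.46*e1 - 3.00*e2 - 5.46*e3


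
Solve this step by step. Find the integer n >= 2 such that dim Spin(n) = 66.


dim Spin(n) = dim so(n) = n(n-1)/2.
Solve n(n-1)/2 = 66, i.e. n^2 - n - 132 = 0.
Discriminant = 1 + 8*66 = 529
n = (1 + sqrt(529))/2 = (1 + 23)/2 = 12


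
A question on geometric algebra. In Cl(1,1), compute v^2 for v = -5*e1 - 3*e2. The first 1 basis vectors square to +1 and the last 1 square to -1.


v^2 = sum of c_i^2 * e_i^2
Positive signature terms (e_i^2 = +1): (-5)^2 = 25
Negative signature terms (e_j^2 = -1): (-3)^2 = 9
v^2 = 25 - 9 = 16


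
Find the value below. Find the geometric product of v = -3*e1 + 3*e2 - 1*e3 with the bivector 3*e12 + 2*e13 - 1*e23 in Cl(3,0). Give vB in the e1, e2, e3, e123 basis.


vB has grade-1 (vector) and grade-3 (trivector) parts: vB = (v _| B) + (v ^ B).
Vector part <vB>_1:
  e1: -v2*b12 - v3*b13 = -(3)*(3) - (-1)*(2) = -7
  e2: v1*b12 - v3*b23 = (-3)*(3) - (-1)*(-1) = -10
  e3: v1*b13 + v2*b23 = (-3)*(2) + (3)*(-1) = -9
Trivector part <vB>_3:
  e123: v1*b23 - v2*b13 + v3*b12 = (-3)*(-1) - (3)*(2) + (-1)*(3) = -6
vB = -7*e1 - 10*e2 - 9*e3 - 6*e123


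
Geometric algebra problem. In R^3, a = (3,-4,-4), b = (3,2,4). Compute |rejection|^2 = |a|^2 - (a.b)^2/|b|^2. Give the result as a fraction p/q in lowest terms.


|a|^2 = 3^2 + (-4)^2 + (-4)^2 = 41
|b|^2 = 3^2 + 2^2 + 4^2 = 29
a . b = 3*3 + (-4)*2 + (-4)*4 = -15
(a.b)^2 = (-15)^2 = 225
|rej|^2 = 41 - 225/29
= (1189 - 225)/29
= 964/29
In lowest terms: 964/29


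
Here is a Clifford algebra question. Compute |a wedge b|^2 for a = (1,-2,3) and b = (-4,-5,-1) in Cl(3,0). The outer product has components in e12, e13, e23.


a wedge b = (a1*b2 - a2*b1)*e12 + (a1*b3 - a3*b1)*e13 + (a2*b3 - a3*b2)*e23
e12 coeff: 1*(-5) - (-2)*(-4) = -5 - 8 = -13
e13 coeff: 1*(-1) - 3*(-4) = -1 - (-12) = 11
e23 coeff: (-2)*(-1) - 3*(-5) = 2 - (-15) = 17
|a wedge b|^2 = (-13)^2 + 11^2 + 17^2
= 169 + 121 + 289
= 579


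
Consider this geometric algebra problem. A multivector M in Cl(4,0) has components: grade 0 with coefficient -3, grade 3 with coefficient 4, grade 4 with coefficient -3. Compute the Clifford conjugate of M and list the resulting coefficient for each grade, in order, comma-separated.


Clifford conjugate sign for grade k: (-1)^(k(k+1)/2)
Grade 0: (-1)^(0*1/2) = (-1)^0 = 1, coeff -3 -> -3
Grade 3: (-1)^(3*4/2) = (-1)^6 = 1, coeff 4 -> 4
Grade 4: (-1)^(4*5/2) = (-1)^10 = 1, coeff -3 -> -3
Conjugated coefficients: -3, 4, -3


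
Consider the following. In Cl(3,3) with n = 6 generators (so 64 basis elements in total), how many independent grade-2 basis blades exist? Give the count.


Number of grade-k basis blades in Cl(p,q) with n = p + q is C(n, k).
n = 3 + 3 = 6
C(6, 2) = 6! / (2! * 4!)
= 720 / (2 * 24)
= 15


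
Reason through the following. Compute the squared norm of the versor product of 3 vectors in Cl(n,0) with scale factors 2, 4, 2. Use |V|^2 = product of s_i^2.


Each vector v_i has |v_i|^2 = s_i^2
Squared scales: 2^2 = 4, 4^2 = 16, 2^2 = 4
|V|^2 = 4 * 16 * 4
= 256


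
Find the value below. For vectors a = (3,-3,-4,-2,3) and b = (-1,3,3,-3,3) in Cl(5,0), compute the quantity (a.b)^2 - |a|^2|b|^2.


a . b = 3*(-1) + (-3)*3 + (-4)*3 + (-2)*(-3) + 3*3
= -3 + (-9) + (-12) + 6 + 9 = -9
|a|^2 = 3^2 + (-3)^2 + (-4)^2 + (-2)^2 + 3^2 = 47
|b|^2 = (-1)^2 + 3^2 + 3^2 + (-3)^2 + 3^2 = 37
(a.b)^2 = (-9)^2 = 81
|a|^2 * |b|^2 = 47 * 37 = 1739
Result = 81 - 1739 = -1658


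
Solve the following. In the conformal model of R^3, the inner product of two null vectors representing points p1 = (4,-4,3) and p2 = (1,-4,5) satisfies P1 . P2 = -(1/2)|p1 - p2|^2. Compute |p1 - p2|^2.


p1 - p2 = (3, 0, -2)
|p1 - p2|^2 = 3^2 + 0^2 + (-2)^2
= 9 + 0 + 4
= 13


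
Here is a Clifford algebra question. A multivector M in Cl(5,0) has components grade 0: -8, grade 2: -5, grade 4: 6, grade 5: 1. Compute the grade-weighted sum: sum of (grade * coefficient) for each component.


Grade-weighted sum = sum of grade_k * coefficient_k
0*(-8) = 0
2*(-5) = -10
4*6 = 24
5*1 = 5
Total = 0 + (-10) + 24 + 5 = 19


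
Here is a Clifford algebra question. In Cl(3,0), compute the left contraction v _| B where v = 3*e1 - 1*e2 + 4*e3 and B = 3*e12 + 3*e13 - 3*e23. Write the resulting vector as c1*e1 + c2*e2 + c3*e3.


Left contraction v _| B = <vB>_1 (grade-1 part of the geometric product vB).
Using e1_|e12 = e2, e2_|e12 = -e1, e1_|e13 = e3, e3_|e13 = -e1, e2_|e23 = e3, e3_|e23 = -e2:
e1 coeff: -v2*b12 - v3*b13 = -(-1)*(3) - (4)*(3) = -9
e2 coeff: v1*b12 - v3*b23 = (3)*(3) - (4)*(-3) = 21
e3 coeff: v1*b13 + v2*b23 = (3)*(3) + (-1)*(-3) = 12
v _| B = -9*e1 + 21*e2 + 12*e3


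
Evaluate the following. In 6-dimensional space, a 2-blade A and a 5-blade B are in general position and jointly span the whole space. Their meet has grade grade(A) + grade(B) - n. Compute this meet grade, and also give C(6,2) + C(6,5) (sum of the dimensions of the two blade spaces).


Meet grade = grade(A) + grade(B) - n
= 2 + 5 - 6 = 1
C(6,2) = 15
C(6,5) = 6
dim_A + dim_B = 15 + 6 = 21


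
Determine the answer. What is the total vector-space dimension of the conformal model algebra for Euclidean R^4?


The conformal model of R^4 uses Cl(5,1): the 4 Euclidean generators plus two extra orthogonal generators e+ (e+^2 = +1) and e- (e-^2 = -1), from which the null vectors e0, einf are built.
Number of generators m = 4 + 2 = 6.
dim Cl(p,q) = 2^m = 2^6 = 64


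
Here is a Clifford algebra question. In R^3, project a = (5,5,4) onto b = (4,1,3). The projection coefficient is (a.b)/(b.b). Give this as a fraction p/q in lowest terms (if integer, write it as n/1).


Projection coefficient = (a . b) / (b . b)
a . b = 5*4 + 5*1 + 4*3
= 20 + 5 + 12 = 37
b . b = 4^2 + 1^2 + 3^2
= 16 + 1 + 9 = 26
Coefficient = 37/26
In lowest terms: 37/26


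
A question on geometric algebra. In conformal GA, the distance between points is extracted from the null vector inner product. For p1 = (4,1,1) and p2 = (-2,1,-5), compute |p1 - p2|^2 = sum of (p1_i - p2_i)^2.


p1 - p2 = (6, 0, 6)
|p1 - p2|^2 = 6^2 + 0^2 + 6^2
= 36 + 0 + 36
= 72


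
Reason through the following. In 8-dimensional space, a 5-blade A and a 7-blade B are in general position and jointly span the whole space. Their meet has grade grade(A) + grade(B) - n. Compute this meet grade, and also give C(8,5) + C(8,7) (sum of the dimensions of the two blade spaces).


Meet grade = grade(A) + grade(B) - n
= 5 + 7 - 8 = 4
C(8,5) = 56
C(8,7) = 8
dim_A + dim_B = 56 + 8 = 64


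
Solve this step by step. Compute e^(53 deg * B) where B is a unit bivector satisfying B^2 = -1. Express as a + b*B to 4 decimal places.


For a unit bivector B with B^2 = -1, the exponential series gives
e^(theta*B) = cos(theta) + sin(theta)*B (the GA analogue of Euler's formula).
theta = 53 degrees = 0.925025 rad
cos(53 deg) = 0.6018
sin(53 deg) = 0.7986
exp(theta*B) = 0.6018 + 0.7986*B


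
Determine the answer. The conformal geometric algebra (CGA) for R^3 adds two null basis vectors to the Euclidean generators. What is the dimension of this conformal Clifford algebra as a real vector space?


The conformal model of R^3 uses Cl(4,1): the 3 Euclidean generators plus two extra orthogonal generators e+ (e+^2 = +1) and e- (e-^2 = -1), from which the null vectors e0, einf are built.
Number of generators m = 3 + 2 = 5.
dim Cl(p,q) = 2^m = 2^5 = 32


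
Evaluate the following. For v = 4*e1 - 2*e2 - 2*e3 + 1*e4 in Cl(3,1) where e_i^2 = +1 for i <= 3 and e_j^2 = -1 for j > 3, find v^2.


v^2 = sum of c_i^2 * e_i^2
Positive signature terms (e_i^2 = +1): 4^2 + (-2)^2 + (-2)^2 = 24
Negative signature terms (e_j^2 = -1): 1^2 = 1
v^2 = 24 - 1 = 23


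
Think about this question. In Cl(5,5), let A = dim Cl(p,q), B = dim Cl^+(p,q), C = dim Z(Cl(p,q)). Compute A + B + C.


n = 5 + 5 = 10
Total dim = 2^10 = 1024
Even subalgebra dim = 2^9 = 512
n is even, so center dim = 1
Sum = 1024 + 512 + 1 = 1537


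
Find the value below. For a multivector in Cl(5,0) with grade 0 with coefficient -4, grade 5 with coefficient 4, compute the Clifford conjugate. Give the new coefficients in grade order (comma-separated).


Clifford conjugate sign for grade k: (-1)^(k(k+1)/2)
Grade 0: (-1)^(0*1/2) = (-1)^0 = 1, coeff -4 -> -4
Grade 5: (-1)^(5*6/2) = (-1)^15 = -1, coeff 4 -> -4
Conjugated coefficients: -4, -4


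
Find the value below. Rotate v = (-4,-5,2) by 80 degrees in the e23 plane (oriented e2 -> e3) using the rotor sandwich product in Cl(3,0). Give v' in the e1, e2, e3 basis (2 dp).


Rotor R = cos(40deg) - sin(40deg)*e23
Rotation angle theta = 2 * 40 = 80 degrees in the e23 plane (e2 -> e3).
The component perpendicular to the plane (e1) is invariant: v'_1 = v1 = -4.00
cos(80deg) = 0.1736, sin(80deg) = 0.9848
v'_2 = v2*cos(theta) - v3*sin(theta) = -5*0.1736 - 2*0.9848 = -2.84
v'_3 = v2*sin(theta) + v3*cos(theta) = -5*0.9848 + 2*0.1736 = -4.58
v' = -4.00*e1 - 2.84*e2 - 4.58*e3


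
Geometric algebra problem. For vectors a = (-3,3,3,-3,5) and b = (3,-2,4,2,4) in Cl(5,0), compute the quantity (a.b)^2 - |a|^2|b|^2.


a . b = (-3)*3 + 3*(-2) + 3*4 + (-3)*2 + 5*4
= -9 + (-6) + 12 + (-6) + 20 = 11
|a|^2 = (-3)^2 + 3^2 + 3^2 + (-3)^2 + 5^2 = 61
|b|^2 = 3^2 + (-2)^2 + 4^2 + 2^2 + 4^2 = 49
(a.b)^2 = 11^2 = 121
|a|^2 * |b|^2 = 61 * 49 = 2989
Result = 121 - 2989 = -2868


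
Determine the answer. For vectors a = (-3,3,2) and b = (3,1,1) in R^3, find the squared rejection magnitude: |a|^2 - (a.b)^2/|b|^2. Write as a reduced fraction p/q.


|a|^2 = (-3)^2 + 3^2 + 2^2 = 22
|b|^2 = 3^2 + 1^2 + 1^2 = 11
a . b = (-3)*3 + 3*1 + 2*1 = -4
(a.b)^2 = (-4)^2 = 16
|rej|^2 = 22 - 16/11
= (242 - 16)/11
= 226/11
In lowest terms: 226/11


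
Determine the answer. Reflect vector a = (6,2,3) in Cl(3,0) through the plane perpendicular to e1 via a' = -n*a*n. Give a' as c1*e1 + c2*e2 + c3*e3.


Reflection formula: a' = -n*a*n, with n = e1 (unit vector, n^2 = 1).
For reflection through hyperplane perp to e1:
The component along e1 flips sign, others stay.
a = (6, 2, 3)
a' = (-6, 2, 3)
a' = -6*e1 + 2*e2 + 3*e3


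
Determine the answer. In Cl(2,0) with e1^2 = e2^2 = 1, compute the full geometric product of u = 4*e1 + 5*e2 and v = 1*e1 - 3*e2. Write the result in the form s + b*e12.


Expand: (4*e1 + 5*e2)(1*e1 - 3*e2)
= 4*1*e1e1 + 4*(-3)*e1e2 + 5*1*e2e1 + 5*(-3)*e2e2
Using e1^2 = e2^2 = 1, e2e1 = -e1e2:
Scalar part s = 4*1 + 5*(-3) = 4 + (-15) = -11
Bivector part b = 4*(-3) - 5*1 = -12 - 5 = -17
uv = -11 - 17*e12


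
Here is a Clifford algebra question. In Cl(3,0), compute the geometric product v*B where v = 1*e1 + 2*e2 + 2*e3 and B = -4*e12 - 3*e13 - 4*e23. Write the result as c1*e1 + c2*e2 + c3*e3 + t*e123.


vB has grade-1 (vector) and grade-3 (trivector) parts: vB = (v _| B) + (v ^ B).
Vector part <vB>_1:
  e1: -v2*b12 - v3*b13 = -(2)*(-4) - (2)*(-3) = 14
  e2: v1*b12 - v3*b23 = (1)*(-4) - (2)*(-4) = 4
  e3: v1*b13 + v2*b23 = (1)*(-3) + (2)*(-4) = -11
Trivector part <vB>_3:
  e123: v1*b23 - v2*b13 + v3*b12 = (1)*(-4) - (2)*(-3) + (2)*(-4) = -6
vB = 14*e1 + 4*e2 - 11*e3 - 6*e123


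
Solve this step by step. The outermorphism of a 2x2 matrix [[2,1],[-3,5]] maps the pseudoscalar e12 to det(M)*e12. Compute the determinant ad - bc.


The outermorphism of a linear map f sends e1^e2 to f(e1)^f(e2).
f(e1) = 2*e1 - 3*e2
f(e2) = 1*e1 + 5*e2
f(e1) ^ f(e2) = (2*e1 - 3*e2) ^ (1*e1 + 5*e2)
= 2*5*e12 + (-3)*1*e21
= (10 - (-3))*e12
= 13*e12
Coefficient = 13


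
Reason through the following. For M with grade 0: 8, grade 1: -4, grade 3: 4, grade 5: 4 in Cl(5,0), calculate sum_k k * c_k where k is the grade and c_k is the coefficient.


Grade-weighted sum = sum of grade_k * coefficient_k
0*8 = 0
1*(-4) = -4
3*4 = 12
5*4 = 20
Total = 0 + (-4) + 12 + 20 = 28


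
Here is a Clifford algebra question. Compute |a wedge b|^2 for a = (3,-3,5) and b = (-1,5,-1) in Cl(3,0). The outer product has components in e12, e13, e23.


a wedge b = (a1*b2 - a2*b1)*e12 + (a1*b3 - a3*b1)*e13 + (a2*b3 - a3*b2)*e23
e12 coeff: 3*5 - (-3)*(-1) = 15 - 3 = 12
e13 coeff: 3*(-1) - 5*(-1) = -3 - (-5) = 2
e23 coeff: (-3)*(-1) - 5*5 = 3 - 25 = -22
|a wedge b|^2 = 12^2 + 2^2 + (-22)^2
= 144 + 4 + 484
= 632


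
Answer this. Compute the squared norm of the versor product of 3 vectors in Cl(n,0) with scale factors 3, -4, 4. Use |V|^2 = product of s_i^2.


Each vector v_i has |v_i|^2 = s_i^2
Squared scales: 3^2 = 9, (-4)^2 = 16, 4^2 = 16
|V|^2 = 9 * 16 * 16
= 2304


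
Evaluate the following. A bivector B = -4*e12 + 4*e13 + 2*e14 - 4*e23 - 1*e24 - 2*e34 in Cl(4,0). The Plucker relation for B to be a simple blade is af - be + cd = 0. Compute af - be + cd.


Plucker relation: af - be + cd
a*f = (-4)*(-2) = 8
b*e = 4*(-1) = -4
c*d = 2*(-4) = -8
af - be + cd = 8 - (-4) + (-8)
= 4


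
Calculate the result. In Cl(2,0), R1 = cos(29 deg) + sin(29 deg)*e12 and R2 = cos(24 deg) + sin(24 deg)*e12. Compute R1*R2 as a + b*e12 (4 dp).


Same-plane rotors commute and their half-angles add:
R1*R2 = cos(a1 + a2) + sin(a1 + a2)*e12.
a1 + a2 = 29 + 24 = 53 deg
cos(53 deg) = 0.6018
sin(53 deg) = 0.7986
R1*R2 = 0.6018 + 0.7986*e12


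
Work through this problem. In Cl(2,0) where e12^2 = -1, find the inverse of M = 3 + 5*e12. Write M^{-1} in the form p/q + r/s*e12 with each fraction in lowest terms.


M = 3 + 5*e12, where e12^2 = -1.
Since M commutes with its reverse ~M = a - b*e12, M * ~M = a^2 - b^2*e12^2 = a^2 + b^2.
So M^{-1} = ~M / (a^2 + b^2) = (a - b*e12)/(a^2 + b^2).
a^2 + b^2 = 9 + 25 = 34
Scalar part = 3/34 = 3/34
Bivector coeff = -5/34 = -5/34
M^{-1} = 3/34 - 5/34*e12


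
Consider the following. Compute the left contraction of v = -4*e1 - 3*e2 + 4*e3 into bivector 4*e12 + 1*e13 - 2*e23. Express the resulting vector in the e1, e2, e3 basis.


Left contraction v _| B = <vB>_1 (grade-1 part of the geometric product vB).
Using e1_|e12 = e2, e2_|e12 = -e1, e1_|e13 = e3, e3_|e13 = -e1, e2_|e23 = e3, e3_|e23 = -e2:
e1 coeff: -v2*b12 - v3*b13 = -(-3)*(4) - (4)*(1) = 8
e2 coeff: v1*b12 - v3*b23 = (-4)*(4) - (4)*(-2) = -8
e3 coeff: v1*b13 + v2*b23 = (-4)*(1) + (-3)*(-2) = 2
v _| B = 8*e1 - 8*e2 + 2*e3


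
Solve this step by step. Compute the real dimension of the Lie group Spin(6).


Spin(n) double-covers SO(n); both have Lie algebra so(n) of dimension n(n-1)/2.
n = 6
n(n-1) = 6 * 5 = 30
dim Spin(6) = 30/2 = 15


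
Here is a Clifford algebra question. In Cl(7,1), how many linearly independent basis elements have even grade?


Even subalgebra dimension = 2^(n-1)
n = 7 + 1 = 8
2^(8 - 1) = 2^7 = 128
Verification: sum of C(8,k) for even k = 1 + 28 + 70 + 28 + 1 = 128
Result = 128


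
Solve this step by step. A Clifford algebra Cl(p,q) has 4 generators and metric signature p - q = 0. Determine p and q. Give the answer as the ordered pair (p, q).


We need p + q = 4 and p - q = 0.
Adding: 2p = 4 + 0 = 4, so p = 2.
Then q = 4 - 2 = 2.
(p, q) = (2, 2)


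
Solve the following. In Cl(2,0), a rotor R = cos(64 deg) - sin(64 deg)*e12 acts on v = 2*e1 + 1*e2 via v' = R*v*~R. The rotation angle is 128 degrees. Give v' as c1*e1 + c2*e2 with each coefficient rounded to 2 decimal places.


Rotor R = cos(64deg) - sin(64deg)*e12
Rotation angle theta = 2 * 64 = 128 degrees
v' = R*v*~R rotates v by theta.
cos(128deg) = -0.6157, sin(128deg) = 0.7880
v'_1 = 2*cos(128deg) - 1*sin(128deg)
= 2*(-0.6157) - 1*0.7880
= -2.02
v'_2 = 2*sin(128deg) + 1*cos(128deg)
= 2*0.7880 + 1*(-0.6157)
= 0.96
v' = -2.02*e1 + 0.96*e2


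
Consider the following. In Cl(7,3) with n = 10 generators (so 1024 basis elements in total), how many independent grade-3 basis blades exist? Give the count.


Number of grade-k basis blades in Cl(p,q) with n = p + q is C(n, k).
n = 7 + 3 = 10
C(10, 3) = 10! / (3! * 7!)
= 3628800 / (6 * 5040)
= 120


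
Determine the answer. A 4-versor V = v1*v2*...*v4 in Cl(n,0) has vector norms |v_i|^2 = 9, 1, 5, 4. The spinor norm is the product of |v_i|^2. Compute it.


Spinor norm N(V) = |v1|^2 * |v2|^2 * ... * |v4|^2
= 9 * 1 * 5 * 4
Running product: 9, 9, 45, 180
N(V) = 180


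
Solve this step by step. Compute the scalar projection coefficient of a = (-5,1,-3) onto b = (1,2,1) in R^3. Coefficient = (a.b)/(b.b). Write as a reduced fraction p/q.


Projection coefficient = (a . b) / (b . b)
a . b = (-5)*1 + 1*2 + (-3)*1
= -5 + 2 + (-3) = -6
b . b = 1^2 + 2^2 + 1^2
= 1 + 4 + 1 = 6
Coefficient = -6/6
In lowest terms: -1/1


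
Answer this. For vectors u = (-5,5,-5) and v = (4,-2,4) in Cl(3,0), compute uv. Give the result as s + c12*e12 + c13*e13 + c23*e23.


In Cl(3,0): e_i^2 = 1, e_ie_j = -e_je_i for i != j.
Scalar part = u . v = (-5)*4 + 5*(-2) + (-5)*4
= -20 + (-10) + (-20) = -50
e12 coeff = (-5)*(-2) - 5*4 = 10 - 20 = -10
e13 coeff = (-5)*4 - (-5)*4 = -20 - (-20) = 0
e23 coeff = 5*4 - (-5)*(-2) = 20 - 10 = 10
uv = -50 - 10*e12 + 0*e13 + 10*e23


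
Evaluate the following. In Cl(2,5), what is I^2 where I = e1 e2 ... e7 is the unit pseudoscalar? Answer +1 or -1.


The pseudoscalar I = e1...e_n (product of all n generators) of Cl(p,q) satisfies I^2 = (-1)^(q + n(n-1)/2).
p = 2, q = 5, n = p + q = 7
n(n-1)/2 = 7 * 6 / 2 = 21
Exponent = q + n(n-1)/2 = 5 + 21 = 26
I^2 = (-1)^26 = +1


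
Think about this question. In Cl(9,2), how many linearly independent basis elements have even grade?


Even subalgebra dimension = 2^(n-1)
n = 9 + 2 = 11
2^(11 - 1) = 2^10 = 1024
Verification: sum of C(11,k) for even k = 1 + 55 + 330 + 462 + 165 + 11 = 1024
Result = 1024


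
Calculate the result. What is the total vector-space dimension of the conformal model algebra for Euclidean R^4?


The conformal model of R^4 uses Cl(5,1): the 4 Euclidean generators plus two extra orthogonal generators e+ (e+^2 = +1) and e- (e-^2 = -1), from which the null vectors e0, einf are built.
Number of generators m = 4 + 2 = 6.
dim Cl(p,q) = 2^m = 2^6 = 64


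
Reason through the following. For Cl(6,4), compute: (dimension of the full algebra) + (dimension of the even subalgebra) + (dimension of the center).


n = 6 + 4 = 10
Total dim = 2^10 = 1024
Even subalgebra dim = 2^9 = 512
n is even, so center dim = 1
Sum = 1024 + 512 + 1 = 1537


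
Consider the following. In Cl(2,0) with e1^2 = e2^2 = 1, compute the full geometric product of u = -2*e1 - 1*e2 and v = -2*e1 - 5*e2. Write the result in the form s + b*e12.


Expand: (-2*e1 - 1*e2)(-2*e1 - 5*e2)
= (-2)*(-2)*e1e1 + (-2)*(-5)*e1e2 + (-1)*(-2)*e2e1 + (-1)*(-5)*e2e2
Using e1^2 = e2^2 = 1, e2e1 = -e1e2:
Scalar part s = (-2)*(-2) + (-1)*(-5) = 4 + 5 = 9
Bivector part b = (-2)*(-5) - (-1)*(-2) = 10 - 2 = 8
uv = 9 + 8*e12


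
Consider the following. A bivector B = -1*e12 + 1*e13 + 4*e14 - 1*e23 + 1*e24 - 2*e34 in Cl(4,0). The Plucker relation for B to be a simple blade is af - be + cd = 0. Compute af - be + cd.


Plucker relation: af - be + cd
a*f = (-1)*(-2) = 2
b*e = 1*1 = 1
c*d = 4*(-1) = -4
af - be + cd = 2 - 1 + (-4)
= -3


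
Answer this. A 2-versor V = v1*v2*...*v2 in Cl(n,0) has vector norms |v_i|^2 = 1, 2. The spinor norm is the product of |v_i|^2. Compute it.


Spinor norm N(V) = |v1|^2 * |v2|^2 * ... * |v2|^2
= 1 * 2
Running product: 1, 2
N(V) = 2


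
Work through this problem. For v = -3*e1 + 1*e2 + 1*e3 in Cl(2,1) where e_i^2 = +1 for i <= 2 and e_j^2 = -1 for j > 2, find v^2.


v^2 = sum of c_i^2 * e_i^2
Positive signature terms (e_i^2 = +1): (-3)^2 + 1^2 = 10
Negative signature terms (e_j^2 = -1): 1^2 = 1
v^2 = 10 - 1 = 9


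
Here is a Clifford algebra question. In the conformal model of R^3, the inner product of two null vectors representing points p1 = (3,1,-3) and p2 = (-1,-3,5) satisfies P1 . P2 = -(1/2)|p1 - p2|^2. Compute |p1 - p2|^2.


p1 - p2 = (4, 4, -8)
|p1 - p2|^2 = 4^2 + 4^2 + (-8)^2
= 16 + 16 + 64
= 96


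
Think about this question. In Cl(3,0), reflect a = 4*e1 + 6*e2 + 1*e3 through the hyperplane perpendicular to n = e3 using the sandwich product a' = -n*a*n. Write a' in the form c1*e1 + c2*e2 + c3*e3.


Reflection formula: a' = -n*a*n, with n = e3 (unit vector, n^2 = 1).
For reflection through hyperplane perp to e3:
The component along e3 flips sign, others stay.
a = (4, 6, 1)
a' = (4, 6, -1)
a' = 4*e1 + 6*e2 - 1*e3


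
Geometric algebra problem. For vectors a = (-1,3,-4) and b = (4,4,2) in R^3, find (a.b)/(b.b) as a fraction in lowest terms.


Projection coefficient = (a . b) / (b . b)
a . b = (-1)*4 + 3*4 + (-4)*2
= -4 + 12 + (-8) = 0
b . b = 4^2 + 4^2 + 2^2
= 16 + 16 + 4 = 36
Coefficient = 0/36
In lowest terms: 0/1


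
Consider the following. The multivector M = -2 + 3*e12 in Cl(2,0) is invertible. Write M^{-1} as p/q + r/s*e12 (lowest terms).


M = -2 + 3*e12, where e12^2 = -1.
Since M commutes with its reverse ~M = a - b*e12, M * ~M = a^2 - b^2*e12^2 = a^2 + b^2.
So M^{-1} = ~M / (a^2 + b^2) = (a - b*e12)/(a^2 + b^2).
a^2 + b^2 = 4 + 9 = 13
Scalar part = -2/13 = -2/13
Bivector coeff = -3/13 = -3/13
M^{-1} = -2/13 - 3/13*e12


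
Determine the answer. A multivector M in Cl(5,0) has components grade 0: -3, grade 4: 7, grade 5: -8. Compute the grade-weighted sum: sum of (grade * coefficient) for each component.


Grade-weighted sum = sum of grade_k * coefficient_k
0*(-3) = 0
4*7 = 28
5*(-8) = -40
Total = 0 + 28 + (-40) = -12


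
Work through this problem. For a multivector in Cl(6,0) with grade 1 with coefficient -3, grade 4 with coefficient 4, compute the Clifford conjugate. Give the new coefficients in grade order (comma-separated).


Clifford conjugate sign for grade k: (-1)^(k(k+1)/2)
Grade 1: (-1)^(1*2/2) = (-1)^1 = -1, coeff -3 -> 3
Grade 4: (-1)^(4*5/2) = (-1)^10 = 1, coeff 4 -> 4
Conjugated coefficients: 3, 4


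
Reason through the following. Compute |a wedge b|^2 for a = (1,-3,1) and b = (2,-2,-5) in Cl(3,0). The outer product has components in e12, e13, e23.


a wedge b = (a1*b2 - a2*b1)*e12 + (a1*b3 - a3*b1)*e13 + (a2*b3 - a3*b2)*e23
e12 coeff: 1*(-2) - (-3)*2 = -2 - (-6) = 4
e13 coeff: 1*(-5) - 1*2 = -5 - 2 = -7
e23 coeff: (-3)*(-5) - 1*(-2) = 15 - (-2) = 17
|a wedge b|^2 = 4^2 + (-7)^2 + 17^2
= 16 + 49 + 289
= 354


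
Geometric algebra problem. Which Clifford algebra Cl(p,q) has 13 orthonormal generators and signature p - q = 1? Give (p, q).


We need p + q = 13 and p - q = 1.
Adding: 2p = 13 + 1 = 14, so p = 7.
Then q = 13 - 7 = 6.
(p, q) = (7, 6)


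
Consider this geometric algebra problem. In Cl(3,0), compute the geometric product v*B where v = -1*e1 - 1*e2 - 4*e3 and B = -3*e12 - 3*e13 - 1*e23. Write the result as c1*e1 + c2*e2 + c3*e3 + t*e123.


vB has grade-1 (vector) and grade-3 (trivector) parts: vB = (v _| B) + (v ^ B).
Vector part <vB>_1:
  e1: -v2*b12 - v3*b13 = -(-1)*(-3) - (-4)*(-3) = -15
  e2: v1*b12 - v3*b23 = (-1)*(-3) - (-4)*(-1) = -1
  e3: v1*b13 + v2*b23 = (-1)*(-3) + (-1)*(-1) = 4
Trivector part <vB>_3:
  e123: v1*b23 - v2*b13 + v3*b12 = (-1)*(-1) - (-1)*(-3) + (-4)*(-3) = 10
vB = -15*e1 - 1*e2 + 4*e3 + 10*e123


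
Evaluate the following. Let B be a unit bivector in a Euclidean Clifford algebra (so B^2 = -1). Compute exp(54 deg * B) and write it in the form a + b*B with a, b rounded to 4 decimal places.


For a unit bivector B with B^2 = -1, the exponential series gives
e^(theta*B) = cos(theta) + sin(theta)*B (the GA analogue of Euler's formula).
theta = 54 degrees = 0.942478 rad
cos(54 deg) = 0.5878
sin(54 deg) = 0.8090
exp(theta*B) = 0.5878 + 0.8090*B


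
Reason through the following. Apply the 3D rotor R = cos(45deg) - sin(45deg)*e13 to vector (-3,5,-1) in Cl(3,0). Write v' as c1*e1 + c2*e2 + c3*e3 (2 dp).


Rotor R = cos(45deg) - sin(45deg)*e13
Rotation angle theta = 2 * 45 = 90 degrees in the e13 plane (e1 -> e3).
The component perpendicular to the plane (e2) is invariant: v'_2 = v2 = 5.00
cos(90deg) = 0.0000, sin(90deg) = 1.0000
v'_1 = v1*cos(theta) - v3*sin(theta) = -3*0.0000 - (-1)*1.0000 = 1.00
v'_3 = v1*sin(theta) + v3*cos(theta) = -3*1.0000 + (-1)*0.0000 = -3.00
v' = 1.00*e1 + 5.00*e2 - 3.00*e3


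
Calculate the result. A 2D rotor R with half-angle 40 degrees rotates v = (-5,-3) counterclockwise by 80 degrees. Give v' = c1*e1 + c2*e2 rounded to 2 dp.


Rotor R = cos(40deg) - sin(40deg)*e12
Rotation angle theta = 2 * 40 = 80 degrees
v' = R*v*~R rotates v by theta.
cos(80deg) = 0.1736, sin(80deg) = 0.9848
v'_1 = -5*cos(80deg) - (-3)*sin(80deg)
= -5*0.1736 - (-3)*0.9848
= 2.09
v'_2 = -5*sin(80deg) + (-3)*cos(80deg)
= -5*0.9848 + (-3)*0.1736
= -5.44
v' = 2.09*e1 - 5.44*e2


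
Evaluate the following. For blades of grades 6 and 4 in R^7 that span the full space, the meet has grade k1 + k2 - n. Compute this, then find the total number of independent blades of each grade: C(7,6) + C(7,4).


Meet grade = grade(A) + grade(B) - n
= 6 + 4 - 7 = 3
C(7,6) = 7
C(7,4) = 35
dim_A + dim_B = 7 + 35 = 42


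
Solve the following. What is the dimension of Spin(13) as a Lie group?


Spin(n) double-covers SO(n); both have Lie algebra so(n) of dimension n(n-1)/2.
n = 13
n(n-1) = 13 * 12 = 156
dim Spin(13) = 156/2 = 78


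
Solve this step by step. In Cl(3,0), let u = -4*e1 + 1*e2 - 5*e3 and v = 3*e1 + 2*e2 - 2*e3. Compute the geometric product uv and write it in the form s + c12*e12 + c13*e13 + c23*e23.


In Cl(3,0): e_i^2 = 1, e_ie_j = -e_je_i for i != j.
Scalar part = u . v = (-4)*3 + 1*2 + (-5)*(-2)
= -12 + 2 + 10 = 0
e12 coeff = (-4)*2 - 1*3 = -8 - 3 = -11
e13 coeff = (-4)*(-2) - (-5)*3 = 8 - (-15) = 23
e23 coeff = 1*(-2) - (-5)*2 = -2 - (-10) = 8
uv = 0 - 11*e12 + 23*e13 + 8*e23


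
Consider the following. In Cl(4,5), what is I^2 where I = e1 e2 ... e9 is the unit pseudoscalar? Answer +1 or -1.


The pseudoscalar I = e1...e_n (product of all n generators) of Cl(p,q) satisfies I^2 = (-1)^(q + n(n-1)/2).
p = 4, q = 5, n = p + q = 9
n(n-1)/2 = 9 * 8 / 2 = 36
Exponent = q + n(n-1)/2 = 5 + 36 = 41
I^2 = (-1)^41 = -1


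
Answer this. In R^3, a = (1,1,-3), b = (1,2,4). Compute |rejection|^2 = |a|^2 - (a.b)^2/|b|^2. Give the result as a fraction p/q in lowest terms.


|a|^2 = 1^2 + 1^2 + (-3)^2 = 11
|b|^2 = 1^2 + 2^2 + 4^2 = 21
a . b = 1*1 + 1*2 + (-3)*4 = -9
(a.b)^2 = (-9)^2 = 81
|rej|^2 = 11 - 81/21
= (231 - 81)/21
= 150/21
In lowest terms: 50/7


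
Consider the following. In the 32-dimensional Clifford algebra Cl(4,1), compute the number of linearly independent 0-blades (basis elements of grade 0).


Number of grade-k basis blades in Cl(p,q) with n = p + q is C(n, k).
n = 4 + 1 = 5
C(5, 0) = 5! / (0! * 5!)
= 120 / (1 * 120)
= 1


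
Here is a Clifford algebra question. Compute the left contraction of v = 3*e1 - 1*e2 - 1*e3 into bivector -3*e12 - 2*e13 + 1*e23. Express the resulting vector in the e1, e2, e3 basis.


Left contraction v _| B = <vB>_1 (grade-1 part of the geometric product vB).
Using e1_|e12 = e2, e2_|e12 = -e1, e1_|e13 = e3, e3_|e13 = -e1, e2_|e23 = e3, e3_|e23 = -e2:
e1 coeff: -v2*b12 - v3*b13 = -(-1)*(-3) - (-1)*(-2) = -5
e2 coeff: v1*b12 - v3*b23 = (3)*(-3) - (-1)*(1) = -8
e3 coeff: v1*b13 + v2*b23 = (3)*(-2) + (-1)*(1) = -7
v _| B = -5*e1 - 8*e2 - 7*e3


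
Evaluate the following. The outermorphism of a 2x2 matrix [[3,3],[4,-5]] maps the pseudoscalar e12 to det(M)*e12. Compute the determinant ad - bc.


The outermorphism of a linear map f sends e1^e2 to f(e1)^f(e2).
f(e1) = 3*e1 + 4*e2
f(e2) = 3*e1 - 5*e2
f(e1) ^ f(e2) = (3*e1 + 4*e2) ^ (3*e1 - 5*e2)
= 3*(-5)*e12 + 4*3*e21
= (-15 - 12)*e12
= -27*e12
Coefficient = -27


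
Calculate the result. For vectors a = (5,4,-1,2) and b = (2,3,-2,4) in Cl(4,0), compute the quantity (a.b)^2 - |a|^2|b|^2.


a . b = 5*2 + 4*3 + (-1)*(-2) + 2*4
= 10 + 12 + 2 + 8 = 32
|a|^2 = 5^2 + 4^2 + (-1)^2 + 2^2 = 46
|b|^2 = 2^2 + 3^2 + (-2)^2 + 4^2 = 33
(a.b)^2 = 32^2 = 1024
|a|^2 * |b|^2 = 46 * 33 = 1518
Result = 1024 - 1518 = -494


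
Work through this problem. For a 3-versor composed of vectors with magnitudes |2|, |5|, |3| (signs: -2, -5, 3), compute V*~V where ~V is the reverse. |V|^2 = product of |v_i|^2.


Each vector v_i has |v_i|^2 = s_i^2
Squared scales: (-2)^2 = 4, (-5)^2 = 25, 3^2 = 9
|V|^2 = 4 * 25 * 9
= 900


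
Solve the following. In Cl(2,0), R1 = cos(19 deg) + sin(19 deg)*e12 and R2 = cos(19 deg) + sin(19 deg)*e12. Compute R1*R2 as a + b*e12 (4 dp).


Same-plane rotors commute and their half-angles add:
R1*R2 = cos(a1 + a2) + sin(a1 + a2)*e12.
a1 + a2 = 19 + 19 = 38 deg
cos(38 deg) = 0.7880
sin(38 deg) = 0.6157
R1*R2 = 0.7880 + 0.6157*e12


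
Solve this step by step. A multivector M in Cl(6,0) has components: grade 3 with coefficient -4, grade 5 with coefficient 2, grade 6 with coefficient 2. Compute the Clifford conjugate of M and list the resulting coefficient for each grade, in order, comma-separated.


Clifford conjugate sign for grade k: (-1)^(k(k+1)/2)
Grade 3: (-1)^(3*4/2) = (-1)^6 = 1, coeff -4 -> -4
Grade 5: (-1)^(5*6/2) = (-1)^15 = -1, coeff 2 -> -2
Grade 6: (-1)^(6*7/2) = (-1)^21 = -1, coeff 2 -> -2
Conjugated coefficients: -4, -2, -2


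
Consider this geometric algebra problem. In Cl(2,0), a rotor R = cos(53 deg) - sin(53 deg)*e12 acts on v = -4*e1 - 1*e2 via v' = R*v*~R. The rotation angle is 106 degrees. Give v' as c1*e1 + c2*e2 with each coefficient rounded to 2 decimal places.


Rotor R = cos(53deg) - sin(53deg)*e12
Rotation angle theta = 2 * 53 = 106 degrees
v' = R*v*~R rotates v by theta.
cos(106deg) = -0.2756, sin(106deg) = 0.9613
v'_1 = -4*cos(106deg) - (-1)*sin(106deg)
= -4*(-0.2756) - (-1)*0.9613
= 2.06
v'_2 = -4*sin(106deg) + (-1)*cos(106deg)
= -4*0.9613 + (-1)*(-0.2756)
= -3.57
v' = 2.06*e1 - 3.57*e2


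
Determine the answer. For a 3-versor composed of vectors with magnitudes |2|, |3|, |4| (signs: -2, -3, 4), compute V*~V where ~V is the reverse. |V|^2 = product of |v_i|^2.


Each vector v_i has |v_i|^2 = s_i^2
Squared scales: (-2)^2 = 4, (-3)^2 = 9, 4^2 = 16
|V|^2 = 4 * 9 * 16
= 576
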